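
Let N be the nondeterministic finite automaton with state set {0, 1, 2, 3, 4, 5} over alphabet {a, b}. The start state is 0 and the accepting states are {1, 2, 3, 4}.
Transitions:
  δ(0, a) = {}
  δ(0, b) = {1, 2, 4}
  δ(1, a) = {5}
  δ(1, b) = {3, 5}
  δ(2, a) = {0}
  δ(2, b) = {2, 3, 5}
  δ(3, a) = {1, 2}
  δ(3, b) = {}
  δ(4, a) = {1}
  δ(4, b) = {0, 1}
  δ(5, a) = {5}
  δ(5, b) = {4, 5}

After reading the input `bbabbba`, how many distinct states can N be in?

4

Start: {0}
read b: {1, 2, 4}
read b: {0, 1, 2, 3, 5}
read a: {0, 1, 2, 5}
read b: {1, 2, 3, 4, 5}
read b: {0, 1, 2, 3, 4, 5}
read b: {0, 1, 2, 3, 4, 5}
read a: {0, 1, 2, 5}
Final reachable set {0, 1, 2, 5} has 4 states.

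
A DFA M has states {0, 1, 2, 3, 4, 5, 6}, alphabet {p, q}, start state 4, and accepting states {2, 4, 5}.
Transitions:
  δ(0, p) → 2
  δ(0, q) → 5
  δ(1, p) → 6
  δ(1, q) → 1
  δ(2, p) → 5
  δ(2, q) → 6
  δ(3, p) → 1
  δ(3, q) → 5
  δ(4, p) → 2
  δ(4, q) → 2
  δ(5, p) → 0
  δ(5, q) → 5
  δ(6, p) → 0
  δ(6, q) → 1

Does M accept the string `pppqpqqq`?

4 --p--> 2
2 --p--> 5
5 --p--> 0
0 --q--> 5
5 --p--> 0
0 --q--> 5
5 --q--> 5
5 --q--> 5
End in state 5, which is an accepting state.

accepted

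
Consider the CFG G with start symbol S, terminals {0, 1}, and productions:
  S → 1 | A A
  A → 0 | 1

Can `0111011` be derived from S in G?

no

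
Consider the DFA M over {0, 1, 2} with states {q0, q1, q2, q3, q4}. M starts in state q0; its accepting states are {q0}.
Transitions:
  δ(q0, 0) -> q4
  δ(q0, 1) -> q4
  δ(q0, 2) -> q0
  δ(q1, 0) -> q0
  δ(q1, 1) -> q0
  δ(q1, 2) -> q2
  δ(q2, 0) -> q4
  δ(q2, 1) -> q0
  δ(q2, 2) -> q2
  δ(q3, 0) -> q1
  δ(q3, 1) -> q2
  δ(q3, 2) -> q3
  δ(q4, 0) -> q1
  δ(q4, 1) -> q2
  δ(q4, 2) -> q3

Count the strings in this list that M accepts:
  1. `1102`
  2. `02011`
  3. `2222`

1

`1102`: rejected
`02011`: rejected
`2222`: accepted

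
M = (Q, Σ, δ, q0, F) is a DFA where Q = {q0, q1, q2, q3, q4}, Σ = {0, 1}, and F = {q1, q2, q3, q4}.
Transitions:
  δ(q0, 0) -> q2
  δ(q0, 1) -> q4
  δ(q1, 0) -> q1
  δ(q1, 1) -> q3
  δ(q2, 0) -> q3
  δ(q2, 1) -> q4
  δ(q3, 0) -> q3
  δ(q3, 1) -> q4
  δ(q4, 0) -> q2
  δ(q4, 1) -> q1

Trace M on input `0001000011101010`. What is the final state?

q0 --0--> q2
q2 --0--> q3
q3 --0--> q3
q3 --1--> q4
q4 --0--> q2
q2 --0--> q3
q3 --0--> q3
q3 --0--> q3
q3 --1--> q4
q4 --1--> q1
q1 --1--> q3
q3 --0--> q3
q3 --1--> q4
q4 --0--> q2
q2 --1--> q4
q4 --0--> q2

q2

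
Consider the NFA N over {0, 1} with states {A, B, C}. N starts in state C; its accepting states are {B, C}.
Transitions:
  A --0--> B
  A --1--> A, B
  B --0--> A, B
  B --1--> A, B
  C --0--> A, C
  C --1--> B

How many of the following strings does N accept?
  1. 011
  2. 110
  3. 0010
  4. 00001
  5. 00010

5

011: accepted
110: accepted
0010: accepted
00001: accepted
00010: accepted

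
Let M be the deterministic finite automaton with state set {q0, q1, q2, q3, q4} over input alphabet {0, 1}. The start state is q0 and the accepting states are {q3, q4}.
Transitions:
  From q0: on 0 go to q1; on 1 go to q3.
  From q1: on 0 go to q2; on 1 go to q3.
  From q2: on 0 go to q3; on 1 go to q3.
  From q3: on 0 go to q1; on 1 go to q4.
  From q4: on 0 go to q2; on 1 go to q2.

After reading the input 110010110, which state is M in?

q0 --1--> q3
q3 --1--> q4
q4 --0--> q2
q2 --0--> q3
q3 --1--> q4
q4 --0--> q2
q2 --1--> q3
q3 --1--> q4
q4 --0--> q2

q2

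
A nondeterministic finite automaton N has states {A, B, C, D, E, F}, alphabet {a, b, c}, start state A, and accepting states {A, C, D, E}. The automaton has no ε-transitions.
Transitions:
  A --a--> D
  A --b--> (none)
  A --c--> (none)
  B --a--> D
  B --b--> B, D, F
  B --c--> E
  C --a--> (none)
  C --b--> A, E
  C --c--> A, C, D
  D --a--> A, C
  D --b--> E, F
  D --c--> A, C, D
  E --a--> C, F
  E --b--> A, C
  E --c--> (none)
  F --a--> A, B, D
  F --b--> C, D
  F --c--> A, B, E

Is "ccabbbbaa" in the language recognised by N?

rejected

Start: {A}
read c: {}
The reachable set is empty and stays empty for the remaining 8 symbols.
Reachable ∩ accepting = {} — empty.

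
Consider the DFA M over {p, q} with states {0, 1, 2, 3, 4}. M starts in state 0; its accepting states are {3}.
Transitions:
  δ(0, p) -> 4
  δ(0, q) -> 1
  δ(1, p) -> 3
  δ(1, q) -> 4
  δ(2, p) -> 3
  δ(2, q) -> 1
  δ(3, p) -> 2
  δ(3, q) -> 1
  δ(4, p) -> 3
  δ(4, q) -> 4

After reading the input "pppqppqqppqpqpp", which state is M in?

0 --p--> 4
4 --p--> 3
3 --p--> 2
2 --q--> 1
1 --p--> 3
3 --p--> 2
2 --q--> 1
1 --q--> 4
4 --p--> 3
3 --p--> 2
2 --q--> 1
1 --p--> 3
3 --q--> 1
1 --p--> 3
3 --p--> 2

2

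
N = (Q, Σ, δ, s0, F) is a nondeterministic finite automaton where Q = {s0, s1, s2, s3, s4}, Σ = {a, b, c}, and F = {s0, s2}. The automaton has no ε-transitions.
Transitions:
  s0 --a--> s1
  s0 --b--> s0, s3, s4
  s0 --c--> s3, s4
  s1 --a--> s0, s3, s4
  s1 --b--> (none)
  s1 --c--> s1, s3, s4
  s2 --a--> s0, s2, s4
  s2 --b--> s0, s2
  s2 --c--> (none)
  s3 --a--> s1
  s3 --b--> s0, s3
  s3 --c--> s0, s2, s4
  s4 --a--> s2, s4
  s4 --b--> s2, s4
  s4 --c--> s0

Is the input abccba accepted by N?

rejected

Start: {s0}
read a: {s1}
read b: {}
The reachable set is empty and stays empty for the remaining 4 symbols.
Reachable ∩ accepting = {} — empty.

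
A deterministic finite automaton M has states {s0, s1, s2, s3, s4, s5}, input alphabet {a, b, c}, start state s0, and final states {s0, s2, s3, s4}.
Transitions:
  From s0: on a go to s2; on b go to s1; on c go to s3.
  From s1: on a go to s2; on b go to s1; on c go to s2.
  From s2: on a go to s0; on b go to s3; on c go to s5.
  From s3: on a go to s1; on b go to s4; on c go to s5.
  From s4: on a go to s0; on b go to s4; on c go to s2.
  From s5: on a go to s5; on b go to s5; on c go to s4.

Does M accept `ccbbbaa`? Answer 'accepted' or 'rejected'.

s0 --c--> s3
s3 --c--> s5
s5 --b--> s5
s5 --b--> s5
s5 --b--> s5
s5 --a--> s5
s5 --a--> s5
End in state s5, which is not an accepting state.

rejected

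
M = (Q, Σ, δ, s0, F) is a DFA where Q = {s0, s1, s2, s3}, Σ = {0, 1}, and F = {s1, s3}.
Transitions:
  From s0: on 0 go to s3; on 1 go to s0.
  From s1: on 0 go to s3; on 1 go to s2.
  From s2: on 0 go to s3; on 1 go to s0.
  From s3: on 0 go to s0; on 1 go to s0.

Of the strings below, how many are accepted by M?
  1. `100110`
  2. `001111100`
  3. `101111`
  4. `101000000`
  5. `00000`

2

`100110`: accepted
`001111100`: rejected
`101111`: rejected
`101000000`: rejected
`00000`: accepted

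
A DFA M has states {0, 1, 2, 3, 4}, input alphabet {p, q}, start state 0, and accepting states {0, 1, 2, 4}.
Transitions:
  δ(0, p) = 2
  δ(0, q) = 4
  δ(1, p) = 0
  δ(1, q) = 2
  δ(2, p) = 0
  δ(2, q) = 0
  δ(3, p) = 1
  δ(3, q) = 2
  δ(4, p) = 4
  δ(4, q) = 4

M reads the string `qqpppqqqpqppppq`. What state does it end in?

0 --q--> 4
4 --q--> 4
4 --p--> 4
4 --p--> 4
4 --p--> 4
4 --q--> 4
4 --q--> 4
4 --q--> 4
4 --p--> 4
4 --q--> 4
4 --p--> 4
4 --p--> 4
4 --p--> 4
4 --p--> 4
4 --q--> 4

4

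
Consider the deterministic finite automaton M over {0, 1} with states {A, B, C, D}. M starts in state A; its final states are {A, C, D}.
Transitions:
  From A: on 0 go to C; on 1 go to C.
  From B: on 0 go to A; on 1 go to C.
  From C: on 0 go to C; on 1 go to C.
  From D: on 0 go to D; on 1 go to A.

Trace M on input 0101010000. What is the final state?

A --0--> C
C --1--> C
C --0--> C
C --1--> C
C --0--> C
C --1--> C
C --0--> C
C --0--> C
C --0--> C
C --0--> C

C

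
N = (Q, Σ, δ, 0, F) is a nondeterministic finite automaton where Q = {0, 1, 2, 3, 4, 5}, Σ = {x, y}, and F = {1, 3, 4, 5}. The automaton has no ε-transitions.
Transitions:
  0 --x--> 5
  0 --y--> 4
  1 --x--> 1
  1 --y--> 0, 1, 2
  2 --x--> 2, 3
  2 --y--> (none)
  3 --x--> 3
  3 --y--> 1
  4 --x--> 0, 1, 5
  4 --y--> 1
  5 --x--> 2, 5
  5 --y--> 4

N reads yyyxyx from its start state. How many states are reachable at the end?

5

Start: {0}
read y: {4}
read y: {1}
read y: {0, 1, 2}
read x: {1, 2, 3, 5}
read y: {0, 1, 2, 4}
read x: {0, 1, 2, 3, 5}
Final reachable set {0, 1, 2, 3, 5} has 5 states.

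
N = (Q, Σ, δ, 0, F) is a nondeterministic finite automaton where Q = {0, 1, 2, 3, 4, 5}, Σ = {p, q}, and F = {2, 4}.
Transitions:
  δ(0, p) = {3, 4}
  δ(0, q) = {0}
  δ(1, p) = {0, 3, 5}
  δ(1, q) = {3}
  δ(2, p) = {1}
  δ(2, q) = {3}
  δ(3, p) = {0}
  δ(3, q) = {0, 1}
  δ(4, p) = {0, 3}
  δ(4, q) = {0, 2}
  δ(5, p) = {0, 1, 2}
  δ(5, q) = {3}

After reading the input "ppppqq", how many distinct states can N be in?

Start: {0}
read p: {3, 4}
read p: {0, 3}
read p: {0, 3, 4}
read p: {0, 3, 4}
read q: {0, 1, 2}
read q: {0, 3}
Final reachable set {0, 3} has 2 states.

2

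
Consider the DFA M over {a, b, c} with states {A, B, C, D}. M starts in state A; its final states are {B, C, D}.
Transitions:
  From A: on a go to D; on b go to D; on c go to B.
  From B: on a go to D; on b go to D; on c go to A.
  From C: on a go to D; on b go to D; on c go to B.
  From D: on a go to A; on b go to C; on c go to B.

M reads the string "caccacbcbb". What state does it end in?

C

A --c--> B
B --a--> D
D --c--> B
B --c--> A
A --a--> D
D --c--> B
B --b--> D
D --c--> B
B --b--> D
D --b--> C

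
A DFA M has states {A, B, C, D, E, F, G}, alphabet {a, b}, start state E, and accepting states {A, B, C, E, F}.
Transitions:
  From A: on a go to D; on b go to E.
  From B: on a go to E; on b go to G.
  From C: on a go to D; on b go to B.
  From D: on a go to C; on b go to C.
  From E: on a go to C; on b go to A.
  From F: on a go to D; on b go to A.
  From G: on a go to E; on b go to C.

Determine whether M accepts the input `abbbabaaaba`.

E --a--> C
C --b--> B
B --b--> G
G --b--> C
C --a--> D
D --b--> C
C --a--> D
D --a--> C
C --a--> D
D --b--> C
C --a--> D
End in state D, which is not an accepting state.

rejected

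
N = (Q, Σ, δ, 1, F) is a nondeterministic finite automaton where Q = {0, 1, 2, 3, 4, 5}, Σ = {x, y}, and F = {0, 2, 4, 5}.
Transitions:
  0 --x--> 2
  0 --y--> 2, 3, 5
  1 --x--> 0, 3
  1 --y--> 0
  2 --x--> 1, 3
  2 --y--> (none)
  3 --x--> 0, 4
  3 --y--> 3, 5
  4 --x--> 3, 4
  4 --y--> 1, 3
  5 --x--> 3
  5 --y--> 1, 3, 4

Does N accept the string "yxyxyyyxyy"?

rejected

Start: {1}
read y: {0}
read x: {2}
read y: {}
The reachable set is empty and stays empty for the remaining 7 symbols.
Reachable ∩ accepting = {} — empty.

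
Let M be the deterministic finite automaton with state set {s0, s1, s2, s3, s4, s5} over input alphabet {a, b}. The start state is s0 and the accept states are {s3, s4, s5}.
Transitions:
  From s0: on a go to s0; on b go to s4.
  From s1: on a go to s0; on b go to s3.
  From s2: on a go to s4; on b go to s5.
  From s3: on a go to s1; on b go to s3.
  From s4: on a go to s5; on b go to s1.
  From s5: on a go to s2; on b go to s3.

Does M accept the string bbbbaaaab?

accepted

s0 --b--> s4
s4 --b--> s1
s1 --b--> s3
s3 --b--> s3
s3 --a--> s1
s1 --a--> s0
s0 --a--> s0
s0 --a--> s0
s0 --b--> s4
End in state s4, which is an accepting state.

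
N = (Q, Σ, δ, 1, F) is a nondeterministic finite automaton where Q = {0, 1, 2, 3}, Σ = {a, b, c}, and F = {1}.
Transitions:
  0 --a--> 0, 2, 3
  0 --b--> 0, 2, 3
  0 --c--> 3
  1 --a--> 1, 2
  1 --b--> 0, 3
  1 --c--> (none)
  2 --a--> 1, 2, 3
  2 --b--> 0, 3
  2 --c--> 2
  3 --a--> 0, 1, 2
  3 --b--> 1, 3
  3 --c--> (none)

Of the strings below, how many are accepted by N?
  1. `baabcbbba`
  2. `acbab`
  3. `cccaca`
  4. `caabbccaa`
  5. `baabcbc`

`baabcbbba`: accepted
`acbab`: accepted
`cccaca`: rejected
`caabbccaa`: rejected
`baabcbc`: rejected

2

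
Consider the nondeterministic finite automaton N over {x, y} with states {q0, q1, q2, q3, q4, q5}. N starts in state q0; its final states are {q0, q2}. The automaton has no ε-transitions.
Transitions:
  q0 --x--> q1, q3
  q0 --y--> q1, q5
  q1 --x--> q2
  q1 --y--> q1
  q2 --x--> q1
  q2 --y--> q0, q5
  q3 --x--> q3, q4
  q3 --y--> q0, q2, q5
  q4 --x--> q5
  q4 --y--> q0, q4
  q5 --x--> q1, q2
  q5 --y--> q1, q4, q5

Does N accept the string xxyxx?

accepted

Start: {q0}
read x: {q1, q3}
read x: {q2, q3, q4}
read y: {q0, q2, q4, q5}
read x: {q1, q2, q3, q5}
read x: {q1, q2, q3, q4}
Reachable ∩ accepting = {q2} — nonempty.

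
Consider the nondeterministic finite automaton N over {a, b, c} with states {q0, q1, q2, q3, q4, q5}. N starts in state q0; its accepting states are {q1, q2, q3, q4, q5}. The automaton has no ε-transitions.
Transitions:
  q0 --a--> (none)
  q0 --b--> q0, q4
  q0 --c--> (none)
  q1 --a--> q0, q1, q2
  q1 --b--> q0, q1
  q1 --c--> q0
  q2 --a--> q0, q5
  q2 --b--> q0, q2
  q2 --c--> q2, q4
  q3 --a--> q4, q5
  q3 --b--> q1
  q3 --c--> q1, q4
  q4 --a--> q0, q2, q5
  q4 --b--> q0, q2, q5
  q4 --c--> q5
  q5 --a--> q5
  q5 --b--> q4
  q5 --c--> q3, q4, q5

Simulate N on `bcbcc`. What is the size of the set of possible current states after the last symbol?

3

Start: {q0}
read b: {q0, q4}
read c: {q5}
read b: {q4}
read c: {q5}
read c: {q3, q4, q5}
Final reachable set {q3, q4, q5} has 3 states.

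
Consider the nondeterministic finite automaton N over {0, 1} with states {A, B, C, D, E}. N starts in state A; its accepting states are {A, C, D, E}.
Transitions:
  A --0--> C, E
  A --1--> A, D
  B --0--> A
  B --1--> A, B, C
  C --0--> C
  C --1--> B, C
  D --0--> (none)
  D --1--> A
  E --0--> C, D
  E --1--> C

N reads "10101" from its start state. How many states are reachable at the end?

Start: {A}
read 1: {A, D}
read 0: {C, E}
read 1: {B, C}
read 0: {A, C}
read 1: {A, B, C, D}
Final reachable set {A, B, C, D} has 4 states.

4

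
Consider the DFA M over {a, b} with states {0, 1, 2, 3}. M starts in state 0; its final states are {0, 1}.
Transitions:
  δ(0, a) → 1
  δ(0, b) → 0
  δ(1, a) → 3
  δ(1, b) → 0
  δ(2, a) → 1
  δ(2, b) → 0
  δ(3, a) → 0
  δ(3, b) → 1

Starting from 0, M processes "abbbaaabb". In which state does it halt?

0

0 --a--> 1
1 --b--> 0
0 --b--> 0
0 --b--> 0
0 --a--> 1
1 --a--> 3
3 --a--> 0
0 --b--> 0
0 --b--> 0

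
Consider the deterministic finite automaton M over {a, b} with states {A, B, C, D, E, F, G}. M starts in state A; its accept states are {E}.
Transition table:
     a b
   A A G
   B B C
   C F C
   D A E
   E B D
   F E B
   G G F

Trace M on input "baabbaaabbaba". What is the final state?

B

A --b--> G
G --a--> G
G --a--> G
G --b--> F
F --b--> B
B --a--> B
B --a--> B
B --a--> B
B --b--> C
C --b--> C
C --a--> F
F --b--> B
B --a--> B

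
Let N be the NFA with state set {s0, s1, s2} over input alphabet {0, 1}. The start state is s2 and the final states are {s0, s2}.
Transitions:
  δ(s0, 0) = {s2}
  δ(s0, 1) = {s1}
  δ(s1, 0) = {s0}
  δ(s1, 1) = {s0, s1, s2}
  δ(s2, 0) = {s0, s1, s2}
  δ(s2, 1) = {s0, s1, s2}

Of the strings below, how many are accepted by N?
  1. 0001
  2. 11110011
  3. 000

3

0001: accepted
11110011: accepted
000: accepted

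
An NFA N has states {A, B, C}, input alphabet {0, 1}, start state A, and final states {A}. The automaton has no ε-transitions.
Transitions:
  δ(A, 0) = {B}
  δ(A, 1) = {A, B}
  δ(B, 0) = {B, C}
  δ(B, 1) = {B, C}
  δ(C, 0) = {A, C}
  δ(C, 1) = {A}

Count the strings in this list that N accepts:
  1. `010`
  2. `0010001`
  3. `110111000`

3

`010`: accepted
`0010001`: accepted
`110111000`: accepted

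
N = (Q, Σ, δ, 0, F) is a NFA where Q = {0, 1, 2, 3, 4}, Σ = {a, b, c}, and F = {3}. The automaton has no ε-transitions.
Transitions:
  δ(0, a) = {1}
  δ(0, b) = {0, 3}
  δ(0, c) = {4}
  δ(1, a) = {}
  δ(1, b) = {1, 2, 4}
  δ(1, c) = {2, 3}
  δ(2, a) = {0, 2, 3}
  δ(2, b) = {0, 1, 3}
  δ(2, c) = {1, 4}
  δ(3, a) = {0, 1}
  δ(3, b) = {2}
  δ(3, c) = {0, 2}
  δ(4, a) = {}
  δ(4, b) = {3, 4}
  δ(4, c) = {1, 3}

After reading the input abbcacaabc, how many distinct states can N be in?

5

Start: {0}
read a: {1}
read b: {1, 2, 4}
read b: {0, 1, 2, 3, 4}
read c: {0, 1, 2, 3, 4}
read a: {0, 1, 2, 3}
read c: {0, 1, 2, 3, 4}
read a: {0, 1, 2, 3}
read a: {0, 1, 2, 3}
read b: {0, 1, 2, 3, 4}
read c: {0, 1, 2, 3, 4}
Final reachable set {0, 1, 2, 3, 4} has 5 states.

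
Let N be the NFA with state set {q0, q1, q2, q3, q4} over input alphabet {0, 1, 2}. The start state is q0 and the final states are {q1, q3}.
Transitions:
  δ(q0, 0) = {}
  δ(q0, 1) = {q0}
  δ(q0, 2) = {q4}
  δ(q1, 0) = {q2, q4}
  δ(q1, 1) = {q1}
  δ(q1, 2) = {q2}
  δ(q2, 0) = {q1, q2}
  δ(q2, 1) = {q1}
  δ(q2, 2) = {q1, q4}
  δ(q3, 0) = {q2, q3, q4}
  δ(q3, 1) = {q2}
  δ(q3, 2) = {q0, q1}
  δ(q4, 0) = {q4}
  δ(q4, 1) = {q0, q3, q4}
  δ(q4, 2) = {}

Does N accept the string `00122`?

rejected

Start: {q0}
read 0: {}
The reachable set is empty and stays empty for the remaining 4 symbols.
Reachable ∩ accepting = {} — empty.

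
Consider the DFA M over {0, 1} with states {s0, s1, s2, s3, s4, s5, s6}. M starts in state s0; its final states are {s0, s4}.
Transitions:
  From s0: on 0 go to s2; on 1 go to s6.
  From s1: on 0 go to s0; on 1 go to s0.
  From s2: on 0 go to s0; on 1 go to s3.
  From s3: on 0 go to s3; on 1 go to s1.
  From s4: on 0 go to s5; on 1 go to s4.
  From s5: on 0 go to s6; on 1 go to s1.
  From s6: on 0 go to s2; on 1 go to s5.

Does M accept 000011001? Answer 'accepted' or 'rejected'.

rejected

s0 --0--> s2
s2 --0--> s0
s0 --0--> s2
s2 --0--> s0
s0 --1--> s6
s6 --1--> s5
s5 --0--> s6
s6 --0--> s2
s2 --1--> s3
End in state s3, which is not an accepting state.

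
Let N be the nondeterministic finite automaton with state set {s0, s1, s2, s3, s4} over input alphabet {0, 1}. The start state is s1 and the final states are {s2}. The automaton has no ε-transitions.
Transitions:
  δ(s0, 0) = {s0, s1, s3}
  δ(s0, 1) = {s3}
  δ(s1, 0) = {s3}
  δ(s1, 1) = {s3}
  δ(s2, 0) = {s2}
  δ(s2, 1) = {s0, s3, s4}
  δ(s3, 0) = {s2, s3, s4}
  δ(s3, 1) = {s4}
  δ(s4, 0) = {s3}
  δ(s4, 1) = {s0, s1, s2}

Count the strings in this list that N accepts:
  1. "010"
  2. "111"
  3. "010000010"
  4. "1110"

"010": rejected
"111": accepted
"010000010": accepted
"1110": accepted

3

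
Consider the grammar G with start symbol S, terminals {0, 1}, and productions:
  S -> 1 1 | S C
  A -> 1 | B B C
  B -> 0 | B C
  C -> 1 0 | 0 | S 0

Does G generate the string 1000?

no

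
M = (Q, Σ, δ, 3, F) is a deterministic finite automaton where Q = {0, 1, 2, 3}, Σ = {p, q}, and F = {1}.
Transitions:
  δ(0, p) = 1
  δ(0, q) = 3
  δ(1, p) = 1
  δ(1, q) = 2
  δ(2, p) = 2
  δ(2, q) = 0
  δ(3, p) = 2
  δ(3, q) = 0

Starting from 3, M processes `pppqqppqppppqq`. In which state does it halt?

0

3 --p--> 2
2 --p--> 2
2 --p--> 2
2 --q--> 0
0 --q--> 3
3 --p--> 2
2 --p--> 2
2 --q--> 0
0 --p--> 1
1 --p--> 1
1 --p--> 1
1 --p--> 1
1 --q--> 2
2 --q--> 0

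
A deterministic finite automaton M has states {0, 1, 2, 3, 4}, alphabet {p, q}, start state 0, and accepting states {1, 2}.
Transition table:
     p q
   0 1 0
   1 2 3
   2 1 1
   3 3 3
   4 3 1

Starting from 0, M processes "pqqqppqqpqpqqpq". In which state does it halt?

3

0 --p--> 1
1 --q--> 3
3 --q--> 3
3 --q--> 3
3 --p--> 3
3 --p--> 3
3 --q--> 3
3 --q--> 3
3 --p--> 3
3 --q--> 3
3 --p--> 3
3 --q--> 3
3 --q--> 3
3 --p--> 3
3 --q--> 3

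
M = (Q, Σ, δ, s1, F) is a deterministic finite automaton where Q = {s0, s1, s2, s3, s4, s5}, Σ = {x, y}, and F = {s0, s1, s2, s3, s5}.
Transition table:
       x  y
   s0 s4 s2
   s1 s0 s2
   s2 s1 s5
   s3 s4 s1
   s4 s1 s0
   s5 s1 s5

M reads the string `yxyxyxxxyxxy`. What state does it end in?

s1 --y--> s2
s2 --x--> s1
s1 --y--> s2
s2 --x--> s1
s1 --y--> s2
s2 --x--> s1
s1 --x--> s0
s0 --x--> s4
s4 --y--> s0
s0 --x--> s4
s4 --x--> s1
s1 --y--> s2

s2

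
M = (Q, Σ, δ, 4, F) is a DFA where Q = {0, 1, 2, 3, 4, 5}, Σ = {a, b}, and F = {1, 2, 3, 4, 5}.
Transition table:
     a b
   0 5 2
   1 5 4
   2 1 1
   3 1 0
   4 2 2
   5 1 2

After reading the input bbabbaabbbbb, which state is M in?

4 --b--> 2
2 --b--> 1
1 --a--> 5
5 --b--> 2
2 --b--> 1
1 --a--> 5
5 --a--> 1
1 --b--> 4
4 --b--> 2
2 --b--> 1
1 --b--> 4
4 --b--> 2

2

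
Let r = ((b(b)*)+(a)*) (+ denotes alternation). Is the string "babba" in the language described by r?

Neither (b(b)*) nor (a)* matches babba.

no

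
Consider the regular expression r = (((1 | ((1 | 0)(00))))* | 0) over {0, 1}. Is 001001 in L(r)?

no

Neither ((1|((1|0)(00))))* nor 0 matches 001001.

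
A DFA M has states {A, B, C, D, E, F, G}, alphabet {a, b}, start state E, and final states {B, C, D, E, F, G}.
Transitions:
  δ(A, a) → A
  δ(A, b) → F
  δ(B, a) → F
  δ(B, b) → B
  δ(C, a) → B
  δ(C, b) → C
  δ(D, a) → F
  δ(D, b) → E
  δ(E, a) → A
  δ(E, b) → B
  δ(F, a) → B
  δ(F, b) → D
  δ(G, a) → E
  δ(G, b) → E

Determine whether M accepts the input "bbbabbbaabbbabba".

rejected

E --b--> B
B --b--> B
B --b--> B
B --a--> F
F --b--> D
D --b--> E
E --b--> B
B --a--> F
F --a--> B
B --b--> B
B --b--> B
B --b--> B
B --a--> F
F --b--> D
D --b--> E
E --a--> A
End in state A, which is not an accepting state.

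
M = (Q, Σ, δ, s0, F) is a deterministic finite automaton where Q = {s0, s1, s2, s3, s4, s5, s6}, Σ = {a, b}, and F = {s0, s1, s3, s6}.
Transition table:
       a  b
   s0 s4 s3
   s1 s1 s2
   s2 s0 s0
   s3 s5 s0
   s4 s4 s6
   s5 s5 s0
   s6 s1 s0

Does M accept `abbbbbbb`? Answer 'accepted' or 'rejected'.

accepted

s0 --a--> s4
s4 --b--> s6
s6 --b--> s0
s0 --b--> s3
s3 --b--> s0
s0 --b--> s3
s3 --b--> s0
s0 --b--> s3
End in state s3, which is an accepting state.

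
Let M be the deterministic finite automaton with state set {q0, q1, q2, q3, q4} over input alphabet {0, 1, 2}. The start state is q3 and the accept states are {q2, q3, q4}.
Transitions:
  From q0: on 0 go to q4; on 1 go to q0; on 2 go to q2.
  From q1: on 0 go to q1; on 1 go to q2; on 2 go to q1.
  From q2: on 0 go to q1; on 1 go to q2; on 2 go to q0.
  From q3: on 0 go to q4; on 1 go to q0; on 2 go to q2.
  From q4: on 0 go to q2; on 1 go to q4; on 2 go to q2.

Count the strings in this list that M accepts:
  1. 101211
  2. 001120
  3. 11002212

2

101211: accepted
001120: accepted
11002212: rejected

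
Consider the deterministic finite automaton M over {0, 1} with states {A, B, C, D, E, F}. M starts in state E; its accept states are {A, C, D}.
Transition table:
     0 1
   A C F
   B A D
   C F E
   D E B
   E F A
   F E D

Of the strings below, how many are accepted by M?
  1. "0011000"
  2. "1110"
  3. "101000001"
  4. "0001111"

"0011000": rejected
"1110": rejected
"101000001": accepted
"0001111": rejected

1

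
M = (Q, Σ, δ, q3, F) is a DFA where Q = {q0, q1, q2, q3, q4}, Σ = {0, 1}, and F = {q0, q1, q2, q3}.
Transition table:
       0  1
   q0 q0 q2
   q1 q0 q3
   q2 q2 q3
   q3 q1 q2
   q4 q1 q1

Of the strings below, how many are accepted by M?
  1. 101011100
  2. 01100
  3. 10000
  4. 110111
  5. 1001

5

101011100: accepted
01100: accepted
10000: accepted
110111: accepted
1001: accepted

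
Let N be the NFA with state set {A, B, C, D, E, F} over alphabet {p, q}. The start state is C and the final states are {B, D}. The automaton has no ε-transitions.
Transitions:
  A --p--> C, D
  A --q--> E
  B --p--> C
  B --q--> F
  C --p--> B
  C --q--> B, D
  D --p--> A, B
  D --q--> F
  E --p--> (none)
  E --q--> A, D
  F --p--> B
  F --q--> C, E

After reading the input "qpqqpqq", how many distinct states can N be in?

Start: {C}
read q: {B, D}
read p: {A, B, C}
read q: {B, D, E, F}
read q: {A, C, D, E, F}
read p: {A, B, C, D}
read q: {B, D, E, F}
read q: {A, C, D, E, F}
Final reachable set {A, C, D, E, F} has 5 states.

5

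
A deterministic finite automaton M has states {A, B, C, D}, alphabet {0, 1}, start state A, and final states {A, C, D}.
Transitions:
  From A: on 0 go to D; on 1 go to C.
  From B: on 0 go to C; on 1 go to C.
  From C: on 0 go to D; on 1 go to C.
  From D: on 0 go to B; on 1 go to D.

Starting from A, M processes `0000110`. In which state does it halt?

A --0--> D
D --0--> B
B --0--> C
C --0--> D
D --1--> D
D --1--> D
D --0--> B

B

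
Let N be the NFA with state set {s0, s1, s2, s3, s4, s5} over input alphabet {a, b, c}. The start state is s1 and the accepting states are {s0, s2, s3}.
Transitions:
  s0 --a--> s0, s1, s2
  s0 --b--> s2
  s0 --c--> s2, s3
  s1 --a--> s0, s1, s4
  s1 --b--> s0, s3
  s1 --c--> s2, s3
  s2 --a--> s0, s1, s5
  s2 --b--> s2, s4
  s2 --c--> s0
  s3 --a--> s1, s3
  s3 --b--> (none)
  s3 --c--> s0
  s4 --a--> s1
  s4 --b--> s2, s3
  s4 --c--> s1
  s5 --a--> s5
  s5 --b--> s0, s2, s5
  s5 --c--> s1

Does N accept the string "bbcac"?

accepted

Start: {s1}
read b: {s0, s3}
read b: {s2}
read c: {s0}
read a: {s0, s1, s2}
read c: {s0, s2, s3}
Reachable ∩ accepting = {s0, s2, s3} — nonempty.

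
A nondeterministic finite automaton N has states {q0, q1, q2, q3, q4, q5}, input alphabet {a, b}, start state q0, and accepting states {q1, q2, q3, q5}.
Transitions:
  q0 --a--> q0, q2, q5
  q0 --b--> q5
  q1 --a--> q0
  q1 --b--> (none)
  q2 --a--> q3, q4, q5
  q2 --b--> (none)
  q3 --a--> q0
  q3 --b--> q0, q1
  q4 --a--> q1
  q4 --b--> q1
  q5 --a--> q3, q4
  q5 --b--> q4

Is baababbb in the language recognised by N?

Start: {q0}
read b: {q5}
read a: {q3, q4}
read a: {q0, q1}
read b: {q5}
read a: {q3, q4}
read b: {q0, q1}
read b: {q5}
read b: {q4}
Reachable ∩ accepting = {} — empty.

rejected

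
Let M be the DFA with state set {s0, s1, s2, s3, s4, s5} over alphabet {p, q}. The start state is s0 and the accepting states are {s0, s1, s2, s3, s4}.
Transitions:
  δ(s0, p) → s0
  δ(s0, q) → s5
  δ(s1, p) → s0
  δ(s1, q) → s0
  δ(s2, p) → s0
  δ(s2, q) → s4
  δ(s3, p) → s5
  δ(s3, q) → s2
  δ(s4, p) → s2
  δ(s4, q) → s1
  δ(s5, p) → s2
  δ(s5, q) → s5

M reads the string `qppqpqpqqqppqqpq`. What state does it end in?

s4

s0 --q--> s5
s5 --p--> s2
s2 --p--> s0
s0 --q--> s5
s5 --p--> s2
s2 --q--> s4
s4 --p--> s2
s2 --q--> s4
s4 --q--> s1
s1 --q--> s0
s0 --p--> s0
s0 --p--> s0
s0 --q--> s5
s5 --q--> s5
s5 --p--> s2
s2 --q--> s4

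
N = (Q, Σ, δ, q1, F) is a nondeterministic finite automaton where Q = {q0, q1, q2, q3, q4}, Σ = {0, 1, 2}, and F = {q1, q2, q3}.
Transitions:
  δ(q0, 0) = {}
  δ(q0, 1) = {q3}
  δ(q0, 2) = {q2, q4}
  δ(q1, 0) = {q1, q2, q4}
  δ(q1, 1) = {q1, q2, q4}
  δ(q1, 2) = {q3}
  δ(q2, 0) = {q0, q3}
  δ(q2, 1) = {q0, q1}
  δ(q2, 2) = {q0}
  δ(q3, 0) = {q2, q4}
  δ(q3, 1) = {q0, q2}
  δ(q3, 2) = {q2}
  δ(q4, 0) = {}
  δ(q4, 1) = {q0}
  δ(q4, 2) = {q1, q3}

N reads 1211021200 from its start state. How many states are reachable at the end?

Start: {q1}
read 1: {q1, q2, q4}
read 2: {q0, q1, q3}
read 1: {q0, q1, q2, q3, q4}
read 1: {q0, q1, q2, q3, q4}
read 0: {q0, q1, q2, q3, q4}
read 2: {q0, q1, q2, q3, q4}
read 1: {q0, q1, q2, q3, q4}
read 2: {q0, q1, q2, q3, q4}
read 0: {q0, q1, q2, q3, q4}
read 0: {q0, q1, q2, q3, q4}
Final reachable set {q0, q1, q2, q3, q4} has 5 states.

5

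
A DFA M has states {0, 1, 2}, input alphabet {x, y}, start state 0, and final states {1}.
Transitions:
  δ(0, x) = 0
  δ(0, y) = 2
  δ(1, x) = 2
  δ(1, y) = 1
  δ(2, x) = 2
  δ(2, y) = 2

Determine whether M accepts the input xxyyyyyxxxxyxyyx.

rejected

0 --x--> 0
0 --x--> 0
0 --y--> 2
2 --y--> 2
2 --y--> 2
2 --y--> 2
2 --y--> 2
2 --x--> 2
2 --x--> 2
2 --x--> 2
2 --x--> 2
2 --y--> 2
2 --x--> 2
2 --y--> 2
2 --y--> 2
2 --x--> 2
End in state 2, which is not an accepting state.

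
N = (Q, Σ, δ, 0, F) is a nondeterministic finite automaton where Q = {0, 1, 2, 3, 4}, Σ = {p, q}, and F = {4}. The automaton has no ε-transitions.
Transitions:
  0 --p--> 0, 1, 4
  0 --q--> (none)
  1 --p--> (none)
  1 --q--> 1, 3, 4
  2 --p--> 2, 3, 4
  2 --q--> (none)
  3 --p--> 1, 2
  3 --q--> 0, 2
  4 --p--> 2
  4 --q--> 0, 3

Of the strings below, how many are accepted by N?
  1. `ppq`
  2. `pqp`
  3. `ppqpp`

3

`ppq`: accepted
`pqp`: accepted
`ppqpp`: accepted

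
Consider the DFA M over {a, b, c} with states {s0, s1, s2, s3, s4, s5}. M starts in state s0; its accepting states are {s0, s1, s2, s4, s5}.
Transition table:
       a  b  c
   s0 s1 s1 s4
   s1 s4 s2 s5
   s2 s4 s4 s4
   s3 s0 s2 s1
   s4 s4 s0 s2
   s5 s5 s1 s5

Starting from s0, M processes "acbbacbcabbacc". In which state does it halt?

s0 --a--> s1
s1 --c--> s5
s5 --b--> s1
s1 --b--> s2
s2 --a--> s4
s4 --c--> s2
s2 --b--> s4
s4 --c--> s2
s2 --a--> s4
s4 --b--> s0
s0 --b--> s1
s1 --a--> s4
s4 --c--> s2
s2 --c--> s4

s4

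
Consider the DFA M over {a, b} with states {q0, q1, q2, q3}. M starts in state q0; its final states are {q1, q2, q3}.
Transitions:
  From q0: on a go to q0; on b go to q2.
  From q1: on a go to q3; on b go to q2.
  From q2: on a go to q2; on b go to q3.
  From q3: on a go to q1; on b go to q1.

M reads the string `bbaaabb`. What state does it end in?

q0 --b--> q2
q2 --b--> q3
q3 --a--> q1
q1 --a--> q3
q3 --a--> q1
q1 --b--> q2
q2 --b--> q3

q3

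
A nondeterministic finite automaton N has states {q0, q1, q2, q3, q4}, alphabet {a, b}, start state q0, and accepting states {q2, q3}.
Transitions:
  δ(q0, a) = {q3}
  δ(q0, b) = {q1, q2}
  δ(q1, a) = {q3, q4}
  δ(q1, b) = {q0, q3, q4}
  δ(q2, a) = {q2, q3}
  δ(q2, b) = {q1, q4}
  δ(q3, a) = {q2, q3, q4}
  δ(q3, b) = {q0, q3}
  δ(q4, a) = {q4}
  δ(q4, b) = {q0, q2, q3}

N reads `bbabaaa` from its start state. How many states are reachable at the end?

3

Start: {q0}
read b: {q1, q2}
read b: {q0, q1, q3, q4}
read a: {q2, q3, q4}
read b: {q0, q1, q2, q3, q4}
read a: {q2, q3, q4}
read a: {q2, q3, q4}
read a: {q2, q3, q4}
Final reachable set {q2, q3, q4} has 3 states.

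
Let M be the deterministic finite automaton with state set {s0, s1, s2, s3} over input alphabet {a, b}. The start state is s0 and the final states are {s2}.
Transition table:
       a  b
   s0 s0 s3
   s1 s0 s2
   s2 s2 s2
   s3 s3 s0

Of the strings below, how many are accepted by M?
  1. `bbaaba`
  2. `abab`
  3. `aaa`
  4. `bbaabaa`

`bbaaba`: rejected
`abab`: rejected
`aaa`: rejected
`bbaabaa`: rejected

0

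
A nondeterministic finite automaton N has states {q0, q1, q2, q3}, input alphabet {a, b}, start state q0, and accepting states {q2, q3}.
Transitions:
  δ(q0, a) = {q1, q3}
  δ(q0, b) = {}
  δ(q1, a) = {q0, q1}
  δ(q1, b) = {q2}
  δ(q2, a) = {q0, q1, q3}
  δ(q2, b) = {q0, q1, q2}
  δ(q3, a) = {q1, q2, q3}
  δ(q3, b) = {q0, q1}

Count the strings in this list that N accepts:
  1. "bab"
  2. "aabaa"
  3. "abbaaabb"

"bab": rejected
"aabaa": accepted
"abbaaabb": accepted

2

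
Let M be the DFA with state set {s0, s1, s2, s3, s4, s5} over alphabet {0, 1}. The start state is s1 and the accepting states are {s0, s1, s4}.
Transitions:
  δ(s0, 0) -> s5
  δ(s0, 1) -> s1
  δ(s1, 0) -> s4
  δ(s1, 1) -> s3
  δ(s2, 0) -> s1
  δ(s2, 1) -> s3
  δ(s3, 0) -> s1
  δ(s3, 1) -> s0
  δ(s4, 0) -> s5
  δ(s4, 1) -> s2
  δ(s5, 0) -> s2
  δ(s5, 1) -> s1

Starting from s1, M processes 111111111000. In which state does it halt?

s2

s1 --1--> s3
s3 --1--> s0
s0 --1--> s1
s1 --1--> s3
s3 --1--> s0
s0 --1--> s1
s1 --1--> s3
s3 --1--> s0
s0 --1--> s1
s1 --0--> s4
s4 --0--> s5
s5 --0--> s2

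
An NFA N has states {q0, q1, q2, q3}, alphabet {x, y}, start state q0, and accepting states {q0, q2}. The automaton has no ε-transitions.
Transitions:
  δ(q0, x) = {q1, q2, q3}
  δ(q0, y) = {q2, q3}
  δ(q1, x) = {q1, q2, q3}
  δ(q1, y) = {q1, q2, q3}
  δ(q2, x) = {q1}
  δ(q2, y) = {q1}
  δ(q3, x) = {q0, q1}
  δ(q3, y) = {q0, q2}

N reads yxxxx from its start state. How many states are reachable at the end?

4

Start: {q0}
read y: {q2, q3}
read x: {q0, q1}
read x: {q1, q2, q3}
read x: {q0, q1, q2, q3}
read x: {q0, q1, q2, q3}
Final reachable set {q0, q1, q2, q3} has 4 states.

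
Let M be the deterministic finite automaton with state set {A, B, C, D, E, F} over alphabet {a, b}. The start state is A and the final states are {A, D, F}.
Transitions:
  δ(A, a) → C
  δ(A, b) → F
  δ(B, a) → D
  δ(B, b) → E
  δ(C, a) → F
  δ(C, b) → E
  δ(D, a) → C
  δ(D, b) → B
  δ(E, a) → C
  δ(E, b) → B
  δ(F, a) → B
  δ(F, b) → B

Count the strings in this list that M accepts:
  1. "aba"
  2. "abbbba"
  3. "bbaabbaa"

1

"aba": rejected
"abbbba": accepted
"bbaabbaa": rejected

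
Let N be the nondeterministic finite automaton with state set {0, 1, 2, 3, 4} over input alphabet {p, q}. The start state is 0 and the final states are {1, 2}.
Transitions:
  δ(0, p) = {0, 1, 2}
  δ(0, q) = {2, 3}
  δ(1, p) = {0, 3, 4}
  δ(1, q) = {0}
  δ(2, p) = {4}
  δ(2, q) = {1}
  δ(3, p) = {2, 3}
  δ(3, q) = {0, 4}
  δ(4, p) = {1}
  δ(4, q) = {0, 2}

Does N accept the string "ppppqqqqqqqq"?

accepted

Start: {0}
read p: {0, 1, 2}
read p: {0, 1, 2, 3, 4}
read p: {0, 1, 2, 3, 4}
read p: {0, 1, 2, 3, 4}
read q: {0, 1, 2, 3, 4}
read q: {0, 1, 2, 3, 4}
read q: {0, 1, 2, 3, 4}
read q: {0, 1, 2, 3, 4}
read q: {0, 1, 2, 3, 4}
read q: {0, 1, 2, 3, 4}
read q: {0, 1, 2, 3, 4}
read q: {0, 1, 2, 3, 4}
Reachable ∩ accepting = {1, 2} — nonempty.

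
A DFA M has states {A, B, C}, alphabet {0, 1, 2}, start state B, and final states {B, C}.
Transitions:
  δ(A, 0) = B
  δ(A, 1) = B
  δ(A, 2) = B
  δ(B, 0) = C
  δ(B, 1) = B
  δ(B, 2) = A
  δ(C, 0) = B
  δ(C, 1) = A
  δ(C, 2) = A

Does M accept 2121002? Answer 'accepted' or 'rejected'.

B --2--> A
A --1--> B
B --2--> A
A --1--> B
B --0--> C
C --0--> B
B --2--> A
End in state A, which is not an accepting state.

rejected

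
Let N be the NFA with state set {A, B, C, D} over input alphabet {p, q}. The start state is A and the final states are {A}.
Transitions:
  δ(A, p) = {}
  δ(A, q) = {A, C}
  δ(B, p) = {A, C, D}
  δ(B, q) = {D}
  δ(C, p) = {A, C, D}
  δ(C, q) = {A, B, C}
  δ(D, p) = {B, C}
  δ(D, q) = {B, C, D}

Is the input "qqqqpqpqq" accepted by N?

accepted

Start: {A}
read q: {A, C}
read q: {A, B, C}
read q: {A, B, C, D}
read q: {A, B, C, D}
read p: {A, B, C, D}
read q: {A, B, C, D}
read p: {A, B, C, D}
read q: {A, B, C, D}
read q: {A, B, C, D}
Reachable ∩ accepting = {A} — nonempty.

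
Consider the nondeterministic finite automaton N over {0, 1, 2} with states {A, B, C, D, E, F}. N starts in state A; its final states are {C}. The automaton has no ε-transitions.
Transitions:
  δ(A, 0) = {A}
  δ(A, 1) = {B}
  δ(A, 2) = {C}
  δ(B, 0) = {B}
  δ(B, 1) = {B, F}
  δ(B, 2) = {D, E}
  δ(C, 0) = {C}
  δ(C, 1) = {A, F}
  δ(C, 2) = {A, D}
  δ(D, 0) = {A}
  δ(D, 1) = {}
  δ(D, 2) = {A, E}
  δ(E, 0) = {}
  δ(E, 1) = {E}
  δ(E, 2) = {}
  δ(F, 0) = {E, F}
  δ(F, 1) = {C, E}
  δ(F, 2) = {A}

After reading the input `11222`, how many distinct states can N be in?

3

Start: {A}
read 1: {B}
read 1: {B, F}
read 2: {A, D, E}
read 2: {A, C, E}
read 2: {A, C, D}
Final reachable set {A, C, D} has 3 states.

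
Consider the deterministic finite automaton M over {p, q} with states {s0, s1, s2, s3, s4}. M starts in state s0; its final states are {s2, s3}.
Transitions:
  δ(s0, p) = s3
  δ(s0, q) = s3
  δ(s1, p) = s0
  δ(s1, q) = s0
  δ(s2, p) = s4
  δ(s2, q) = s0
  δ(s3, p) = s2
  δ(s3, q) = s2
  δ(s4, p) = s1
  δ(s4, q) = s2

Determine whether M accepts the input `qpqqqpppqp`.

accepted

s0 --q--> s3
s3 --p--> s2
s2 --q--> s0
s0 --q--> s3
s3 --q--> s2
s2 --p--> s4
s4 --p--> s1
s1 --p--> s0
s0 --q--> s3
s3 --p--> s2
End in state s2, which is an accepting state.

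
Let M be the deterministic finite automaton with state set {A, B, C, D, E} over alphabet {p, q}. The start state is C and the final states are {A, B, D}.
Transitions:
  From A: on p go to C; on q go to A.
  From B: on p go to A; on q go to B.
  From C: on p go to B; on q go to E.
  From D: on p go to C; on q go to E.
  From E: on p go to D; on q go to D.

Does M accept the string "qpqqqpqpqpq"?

rejected

C --q--> E
E --p--> D
D --q--> E
E --q--> D
D --q--> E
E --p--> D
D --q--> E
E --p--> D
D --q--> E
E --p--> D
D --q--> E
End in state E, which is not an accepting state.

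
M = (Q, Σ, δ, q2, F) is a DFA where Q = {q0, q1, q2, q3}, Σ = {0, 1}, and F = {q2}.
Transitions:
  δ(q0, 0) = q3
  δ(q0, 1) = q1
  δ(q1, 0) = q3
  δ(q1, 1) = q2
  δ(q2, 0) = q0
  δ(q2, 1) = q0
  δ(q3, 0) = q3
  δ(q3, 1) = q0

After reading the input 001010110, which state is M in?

q2 --0--> q0
q0 --0--> q3
q3 --1--> q0
q0 --0--> q3
q3 --1--> q0
q0 --0--> q3
q3 --1--> q0
q0 --1--> q1
q1 --0--> q3

q3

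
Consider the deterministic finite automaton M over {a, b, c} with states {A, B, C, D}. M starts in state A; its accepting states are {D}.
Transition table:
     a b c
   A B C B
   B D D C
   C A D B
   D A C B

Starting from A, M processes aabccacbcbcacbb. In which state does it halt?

A --a--> B
B --a--> D
D --b--> C
C --c--> B
B --c--> C
C --a--> A
A --c--> B
B --b--> D
D --c--> B
B --b--> D
D --c--> B
B --a--> D
D --c--> B
B --b--> D
D --b--> C

C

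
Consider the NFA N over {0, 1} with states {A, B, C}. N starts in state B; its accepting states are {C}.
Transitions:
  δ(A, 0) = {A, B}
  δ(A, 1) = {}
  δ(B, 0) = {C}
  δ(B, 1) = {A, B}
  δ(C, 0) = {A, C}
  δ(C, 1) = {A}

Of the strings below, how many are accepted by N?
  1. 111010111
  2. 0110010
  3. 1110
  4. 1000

111010111: rejected
0110010: rejected
1110: accepted
1000: accepted

2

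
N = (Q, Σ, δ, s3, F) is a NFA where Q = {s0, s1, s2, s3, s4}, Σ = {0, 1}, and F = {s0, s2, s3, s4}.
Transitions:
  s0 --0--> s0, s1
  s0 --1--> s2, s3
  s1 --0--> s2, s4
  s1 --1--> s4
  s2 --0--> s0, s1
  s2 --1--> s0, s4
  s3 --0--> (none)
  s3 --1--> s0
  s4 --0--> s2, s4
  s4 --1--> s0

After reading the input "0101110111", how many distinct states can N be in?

0

Start: {s3}
read 0: {}
The reachable set is empty and stays empty for the remaining 9 symbols.
Final reachable set {} has 0 states.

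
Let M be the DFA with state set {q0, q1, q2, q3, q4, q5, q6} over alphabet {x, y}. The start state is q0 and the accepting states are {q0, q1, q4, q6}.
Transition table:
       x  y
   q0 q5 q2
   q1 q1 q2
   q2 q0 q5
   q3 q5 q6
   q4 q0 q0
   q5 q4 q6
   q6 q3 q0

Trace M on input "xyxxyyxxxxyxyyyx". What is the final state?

q0

q0 --x--> q5
q5 --y--> q6
q6 --x--> q3
q3 --x--> q5
q5 --y--> q6
q6 --y--> q0
q0 --x--> q5
q5 --x--> q4
q4 --x--> q0
q0 --x--> q5
q5 --y--> q6
q6 --x--> q3
q3 --y--> q6
q6 --y--> q0
q0 --y--> q2
q2 --x--> q0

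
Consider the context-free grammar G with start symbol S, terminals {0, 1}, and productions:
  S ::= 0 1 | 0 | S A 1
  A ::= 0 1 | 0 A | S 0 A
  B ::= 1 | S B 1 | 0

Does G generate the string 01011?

S ⇒ SA1 ⇒ 01A1 ⇒ 01011

yes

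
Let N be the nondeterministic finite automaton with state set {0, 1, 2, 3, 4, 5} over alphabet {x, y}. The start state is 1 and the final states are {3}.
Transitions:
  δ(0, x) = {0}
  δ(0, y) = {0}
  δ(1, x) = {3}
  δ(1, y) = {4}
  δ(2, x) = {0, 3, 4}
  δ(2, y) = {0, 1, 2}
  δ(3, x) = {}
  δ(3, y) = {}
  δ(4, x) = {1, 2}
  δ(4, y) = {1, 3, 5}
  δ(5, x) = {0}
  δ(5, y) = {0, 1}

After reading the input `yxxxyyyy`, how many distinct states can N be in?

Start: {1}
read y: {4}
read x: {1, 2}
read x: {0, 3, 4}
read x: {0, 1, 2}
read y: {0, 1, 2, 4}
read y: {0, 1, 2, 3, 4, 5}
read y: {0, 1, 2, 3, 4, 5}
read y: {0, 1, 2, 3, 4, 5}
Final reachable set {0, 1, 2, 3, 4, 5} has 6 states.

6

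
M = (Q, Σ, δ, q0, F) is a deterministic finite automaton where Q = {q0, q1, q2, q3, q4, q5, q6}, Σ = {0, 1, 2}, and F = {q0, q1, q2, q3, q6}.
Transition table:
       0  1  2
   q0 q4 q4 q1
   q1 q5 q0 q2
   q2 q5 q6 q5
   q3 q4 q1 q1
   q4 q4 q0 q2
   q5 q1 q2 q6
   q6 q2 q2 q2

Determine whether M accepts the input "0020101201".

accepted

q0 --0--> q4
q4 --0--> q4
q4 --2--> q2
q2 --0--> q5
q5 --1--> q2
q2 --0--> q5
q5 --1--> q2
q2 --2--> q5
q5 --0--> q1
q1 --1--> q0
End in state q0, which is an accepting state.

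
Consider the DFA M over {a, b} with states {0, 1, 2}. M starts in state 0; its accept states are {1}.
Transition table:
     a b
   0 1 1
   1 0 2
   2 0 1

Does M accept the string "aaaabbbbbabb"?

0 --a--> 1
1 --a--> 0
0 --a--> 1
1 --a--> 0
0 --b--> 1
1 --b--> 2
2 --b--> 1
1 --b--> 2
2 --b--> 1
1 --a--> 0
0 --b--> 1
1 --b--> 2
End in state 2, which is not an accepting state.

rejected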